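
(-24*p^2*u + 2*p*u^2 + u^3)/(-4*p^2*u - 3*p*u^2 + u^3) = (6*p + u)/(p + u)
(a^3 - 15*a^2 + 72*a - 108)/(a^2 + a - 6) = (a^3 - 15*a^2 + 72*a - 108)/(a^2 + a - 6)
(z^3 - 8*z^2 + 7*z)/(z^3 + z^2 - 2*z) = (z - 7)/(z + 2)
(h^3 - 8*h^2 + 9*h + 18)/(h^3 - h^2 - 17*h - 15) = (h^2 - 9*h + 18)/(h^2 - 2*h - 15)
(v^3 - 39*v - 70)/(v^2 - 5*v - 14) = v + 5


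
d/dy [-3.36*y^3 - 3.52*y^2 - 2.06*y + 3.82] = -10.08*y^2 - 7.04*y - 2.06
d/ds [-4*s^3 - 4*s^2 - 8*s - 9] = -12*s^2 - 8*s - 8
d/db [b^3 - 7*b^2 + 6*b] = 3*b^2 - 14*b + 6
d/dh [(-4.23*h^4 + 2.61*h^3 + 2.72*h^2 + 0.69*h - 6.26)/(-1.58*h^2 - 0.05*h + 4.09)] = (13.3668*h^5 - 3.4893*h^4 - 69.4638*h^3 + 32.9789*h^2 + 2.468*h + 2.5091)/(2.4964*h^4 + 0.158*h^3 - 12.9219*h^2 - 0.409*h + 16.7281)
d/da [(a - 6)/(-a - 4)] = -10/(a + 4)^2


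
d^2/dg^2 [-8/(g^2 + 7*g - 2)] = 16*(g^2 + 7*g - (2*g + 7)^2 - 2)/(g^2 + 7*g - 2)^3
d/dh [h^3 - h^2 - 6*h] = 3*h^2 - 2*h - 6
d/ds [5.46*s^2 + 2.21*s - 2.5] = 10.92*s + 2.21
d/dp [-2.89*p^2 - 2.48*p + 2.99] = -5.78*p - 2.48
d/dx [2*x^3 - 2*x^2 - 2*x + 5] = 6*x^2 - 4*x - 2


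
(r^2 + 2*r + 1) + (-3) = r^2 + 2*r - 2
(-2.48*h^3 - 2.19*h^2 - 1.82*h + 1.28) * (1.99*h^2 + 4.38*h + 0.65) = -4.9352*h^5 - 15.2205*h^4 - 14.826*h^3 - 6.8479*h^2 + 4.4234*h + 0.832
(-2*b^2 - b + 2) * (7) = -14*b^2 - 7*b + 14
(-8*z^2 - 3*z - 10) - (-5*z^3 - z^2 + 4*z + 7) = 5*z^3 - 7*z^2 - 7*z - 17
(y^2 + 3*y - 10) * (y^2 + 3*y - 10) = y^4 + 6*y^3 - 11*y^2 - 60*y + 100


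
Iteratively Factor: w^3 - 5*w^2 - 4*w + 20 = (w - 2)*(w^2 - 3*w - 10) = (w - 5)*(w - 2)*(w + 2)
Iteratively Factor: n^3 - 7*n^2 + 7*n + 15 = (n - 5)*(n^2 - 2*n - 3) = (n - 5)*(n + 1)*(n - 3)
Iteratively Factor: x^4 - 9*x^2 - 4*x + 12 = (x + 2)*(x^3 - 2*x^2 - 5*x + 6) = (x - 1)*(x + 2)*(x^2 - x - 6) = (x - 1)*(x + 2)^2*(x - 3)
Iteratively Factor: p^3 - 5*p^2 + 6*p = (p - 3)*(p^2 - 2*p) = p*(p - 3)*(p - 2)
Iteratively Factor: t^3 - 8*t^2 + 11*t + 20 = (t + 1)*(t^2 - 9*t + 20) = (t - 4)*(t + 1)*(t - 5)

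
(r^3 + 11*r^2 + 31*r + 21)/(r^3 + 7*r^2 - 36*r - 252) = (r^2 + 4*r + 3)/(r^2 - 36)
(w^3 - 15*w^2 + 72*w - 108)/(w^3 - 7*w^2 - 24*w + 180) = (w - 3)/(w + 5)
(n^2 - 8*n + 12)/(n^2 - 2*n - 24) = (n - 2)/(n + 4)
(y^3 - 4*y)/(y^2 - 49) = y*(y^2 - 4)/(y^2 - 49)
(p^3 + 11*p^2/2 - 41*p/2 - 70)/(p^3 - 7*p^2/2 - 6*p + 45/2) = (p^2 + 3*p - 28)/(p^2 - 6*p + 9)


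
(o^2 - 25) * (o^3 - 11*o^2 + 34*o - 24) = o^5 - 11*o^4 + 9*o^3 + 251*o^2 - 850*o + 600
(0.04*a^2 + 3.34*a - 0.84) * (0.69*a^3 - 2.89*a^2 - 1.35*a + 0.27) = 0.0276*a^5 + 2.189*a^4 - 10.2862*a^3 - 2.0706*a^2 + 2.0358*a - 0.2268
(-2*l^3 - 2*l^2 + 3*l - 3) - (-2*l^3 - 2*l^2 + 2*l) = l - 3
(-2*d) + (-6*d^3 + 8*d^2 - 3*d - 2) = -6*d^3 + 8*d^2 - 5*d - 2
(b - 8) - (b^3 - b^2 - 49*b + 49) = -b^3 + b^2 + 50*b - 57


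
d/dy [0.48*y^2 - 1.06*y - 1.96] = 0.96*y - 1.06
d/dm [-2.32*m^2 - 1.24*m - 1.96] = -4.64*m - 1.24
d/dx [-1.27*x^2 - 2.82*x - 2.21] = -2.54*x - 2.82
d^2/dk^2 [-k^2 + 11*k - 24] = -2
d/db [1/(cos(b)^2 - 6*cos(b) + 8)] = 2*(cos(b) - 3)*sin(b)/(cos(b)^2 - 6*cos(b) + 8)^2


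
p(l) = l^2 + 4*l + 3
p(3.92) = 34.05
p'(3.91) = 11.82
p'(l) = 2*l + 4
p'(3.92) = 11.84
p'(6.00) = 16.00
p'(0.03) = 4.06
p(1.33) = 10.09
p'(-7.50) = -11.00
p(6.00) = 63.00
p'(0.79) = 5.58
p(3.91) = 33.93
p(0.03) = 3.12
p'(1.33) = 6.66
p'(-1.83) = 0.34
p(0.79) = 6.78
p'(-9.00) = -14.00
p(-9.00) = 48.00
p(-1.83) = -0.97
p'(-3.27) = -2.54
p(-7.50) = 29.25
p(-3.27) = 0.61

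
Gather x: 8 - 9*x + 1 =9 - 9*x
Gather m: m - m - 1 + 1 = 0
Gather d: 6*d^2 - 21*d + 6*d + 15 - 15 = 6*d^2 - 15*d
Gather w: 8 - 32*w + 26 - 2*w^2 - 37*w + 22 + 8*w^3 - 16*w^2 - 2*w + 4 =8*w^3 - 18*w^2 - 71*w + 60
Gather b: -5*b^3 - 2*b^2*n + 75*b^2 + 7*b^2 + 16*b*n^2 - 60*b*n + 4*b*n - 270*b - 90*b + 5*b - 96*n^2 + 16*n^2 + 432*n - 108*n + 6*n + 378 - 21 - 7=-5*b^3 + b^2*(82 - 2*n) + b*(16*n^2 - 56*n - 355) - 80*n^2 + 330*n + 350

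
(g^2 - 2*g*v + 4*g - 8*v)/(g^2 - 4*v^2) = (g + 4)/(g + 2*v)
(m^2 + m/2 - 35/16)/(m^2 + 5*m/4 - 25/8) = (4*m + 7)/(2*(2*m + 5))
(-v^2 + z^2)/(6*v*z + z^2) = (-v^2 + z^2)/(z*(6*v + z))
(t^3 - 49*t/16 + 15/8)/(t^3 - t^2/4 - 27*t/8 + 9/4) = (4*t - 5)/(2*(2*t - 3))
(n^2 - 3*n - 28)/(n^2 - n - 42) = (n + 4)/(n + 6)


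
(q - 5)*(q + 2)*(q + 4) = q^3 + q^2 - 22*q - 40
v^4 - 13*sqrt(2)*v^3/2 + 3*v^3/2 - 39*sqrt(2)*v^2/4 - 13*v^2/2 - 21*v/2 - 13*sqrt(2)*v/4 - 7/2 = (v + 1/2)*(v + 1)*(v - 7*sqrt(2))*(v + sqrt(2)/2)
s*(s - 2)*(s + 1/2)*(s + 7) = s^4 + 11*s^3/2 - 23*s^2/2 - 7*s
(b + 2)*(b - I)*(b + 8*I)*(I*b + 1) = I*b^4 - 6*b^3 + 2*I*b^3 - 12*b^2 + 15*I*b^2 + 8*b + 30*I*b + 16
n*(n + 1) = n^2 + n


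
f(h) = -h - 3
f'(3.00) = -1.00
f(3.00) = -6.00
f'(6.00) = -1.00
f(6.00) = -9.00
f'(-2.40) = -1.00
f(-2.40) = -0.60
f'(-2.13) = -1.00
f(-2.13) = -0.87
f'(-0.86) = -1.00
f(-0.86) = -2.14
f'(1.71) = -1.00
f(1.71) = -4.71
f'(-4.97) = -1.00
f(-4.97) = 1.97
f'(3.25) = -1.00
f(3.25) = -6.25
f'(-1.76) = -1.00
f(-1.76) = -1.24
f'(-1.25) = -1.00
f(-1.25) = -1.75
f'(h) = -1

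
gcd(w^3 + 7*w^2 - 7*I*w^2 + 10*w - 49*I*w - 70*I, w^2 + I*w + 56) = w - 7*I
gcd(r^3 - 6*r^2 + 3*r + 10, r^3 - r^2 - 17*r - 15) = r^2 - 4*r - 5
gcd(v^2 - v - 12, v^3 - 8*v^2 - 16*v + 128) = v - 4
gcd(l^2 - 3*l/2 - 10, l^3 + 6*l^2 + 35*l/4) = l + 5/2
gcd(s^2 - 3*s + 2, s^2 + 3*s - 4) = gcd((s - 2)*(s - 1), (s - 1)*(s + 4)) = s - 1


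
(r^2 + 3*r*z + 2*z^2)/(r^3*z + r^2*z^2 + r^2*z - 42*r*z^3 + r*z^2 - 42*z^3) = (r^2 + 3*r*z + 2*z^2)/(z*(r^3 + r^2*z + r^2 - 42*r*z^2 + r*z - 42*z^2))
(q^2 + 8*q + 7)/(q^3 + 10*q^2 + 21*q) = (q + 1)/(q*(q + 3))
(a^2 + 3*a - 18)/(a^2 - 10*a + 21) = (a + 6)/(a - 7)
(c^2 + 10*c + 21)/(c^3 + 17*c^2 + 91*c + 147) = 1/(c + 7)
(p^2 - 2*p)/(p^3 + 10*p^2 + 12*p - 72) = p/(p^2 + 12*p + 36)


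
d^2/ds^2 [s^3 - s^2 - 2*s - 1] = 6*s - 2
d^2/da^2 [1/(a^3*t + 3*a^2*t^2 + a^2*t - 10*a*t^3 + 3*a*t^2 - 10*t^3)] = 2*(-(3*a + 3*t + 1)*(a^3 + 3*a^2*t + a^2 - 10*a*t^2 + 3*a*t - 10*t^2) + (3*a^2 + 6*a*t + 2*a - 10*t^2 + 3*t)^2)/(t*(a^3 + 3*a^2*t + a^2 - 10*a*t^2 + 3*a*t - 10*t^2)^3)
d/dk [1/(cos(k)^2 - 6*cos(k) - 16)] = 2*(cos(k) - 3)*sin(k)/(sin(k)^2 + 6*cos(k) + 15)^2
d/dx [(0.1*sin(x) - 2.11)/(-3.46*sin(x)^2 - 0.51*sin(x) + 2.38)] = (0.346*sin(x)^2 - 14.6012*sin(x) - 0.8381)*cos(x)/(11.9716*sin(x)^4 + 3.5292*sin(x)^3 - 16.2095*sin(x)^2 - 2.4276*sin(x) + 5.6644)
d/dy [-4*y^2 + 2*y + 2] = 2 - 8*y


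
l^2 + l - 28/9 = (l - 4/3)*(l + 7/3)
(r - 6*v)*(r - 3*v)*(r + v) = r^3 - 8*r^2*v + 9*r*v^2 + 18*v^3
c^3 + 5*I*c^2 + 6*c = c*(c - I)*(c + 6*I)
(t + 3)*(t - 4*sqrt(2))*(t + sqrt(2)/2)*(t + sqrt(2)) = t^4 - 5*sqrt(2)*t^3/2 + 3*t^3 - 11*t^2 - 15*sqrt(2)*t^2/2 - 33*t - 4*sqrt(2)*t - 12*sqrt(2)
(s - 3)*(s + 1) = s^2 - 2*s - 3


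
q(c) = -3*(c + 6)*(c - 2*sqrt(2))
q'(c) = -6*c - 18 + 6*sqrt(2)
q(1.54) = 29.14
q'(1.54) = -18.75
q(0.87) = 40.36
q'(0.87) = -14.73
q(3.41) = -16.42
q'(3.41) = -29.97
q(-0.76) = 56.41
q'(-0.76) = -4.95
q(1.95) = 20.95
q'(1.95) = -21.21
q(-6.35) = -9.64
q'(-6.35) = 28.59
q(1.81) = 23.86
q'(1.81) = -20.37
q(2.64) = 4.88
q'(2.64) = -25.35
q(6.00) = -114.18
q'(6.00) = -45.51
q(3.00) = -4.63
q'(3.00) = -27.51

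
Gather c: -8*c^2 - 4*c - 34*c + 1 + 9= -8*c^2 - 38*c + 10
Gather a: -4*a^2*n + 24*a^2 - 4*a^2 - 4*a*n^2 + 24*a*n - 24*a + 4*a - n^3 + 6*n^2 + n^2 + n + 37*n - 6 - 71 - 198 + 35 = a^2*(20 - 4*n) + a*(-4*n^2 + 24*n - 20) - n^3 + 7*n^2 + 38*n - 240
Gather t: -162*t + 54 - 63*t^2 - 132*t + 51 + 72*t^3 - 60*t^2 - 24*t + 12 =72*t^3 - 123*t^2 - 318*t + 117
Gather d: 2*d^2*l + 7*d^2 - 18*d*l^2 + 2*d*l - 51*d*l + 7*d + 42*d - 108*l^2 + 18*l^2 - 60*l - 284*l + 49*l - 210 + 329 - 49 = d^2*(2*l + 7) + d*(-18*l^2 - 49*l + 49) - 90*l^2 - 295*l + 70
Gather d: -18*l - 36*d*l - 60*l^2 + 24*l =-36*d*l - 60*l^2 + 6*l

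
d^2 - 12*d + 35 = (d - 7)*(d - 5)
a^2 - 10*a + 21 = (a - 7)*(a - 3)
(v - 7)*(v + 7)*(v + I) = v^3 + I*v^2 - 49*v - 49*I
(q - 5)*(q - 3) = q^2 - 8*q + 15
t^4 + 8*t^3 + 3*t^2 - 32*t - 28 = (t - 2)*(t + 1)*(t + 2)*(t + 7)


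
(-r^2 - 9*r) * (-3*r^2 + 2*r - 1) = 3*r^4 + 25*r^3 - 17*r^2 + 9*r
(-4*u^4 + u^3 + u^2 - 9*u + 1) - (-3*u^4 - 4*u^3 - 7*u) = -u^4 + 5*u^3 + u^2 - 2*u + 1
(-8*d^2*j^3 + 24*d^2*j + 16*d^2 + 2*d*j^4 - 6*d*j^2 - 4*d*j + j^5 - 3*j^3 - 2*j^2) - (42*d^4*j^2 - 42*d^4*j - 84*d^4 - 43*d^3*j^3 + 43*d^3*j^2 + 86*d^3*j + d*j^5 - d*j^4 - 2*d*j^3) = -42*d^4*j^2 + 42*d^4*j + 84*d^4 + 43*d^3*j^3 - 43*d^3*j^2 - 86*d^3*j - 8*d^2*j^3 + 24*d^2*j + 16*d^2 - d*j^5 + 3*d*j^4 + 2*d*j^3 - 6*d*j^2 - 4*d*j + j^5 - 3*j^3 - 2*j^2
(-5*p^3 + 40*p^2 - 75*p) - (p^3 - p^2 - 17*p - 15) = -6*p^3 + 41*p^2 - 58*p + 15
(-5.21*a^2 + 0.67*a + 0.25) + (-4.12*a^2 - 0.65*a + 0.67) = -9.33*a^2 + 0.02*a + 0.92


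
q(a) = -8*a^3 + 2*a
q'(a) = 2 - 24*a^2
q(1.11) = -8.72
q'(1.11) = -27.57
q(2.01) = -60.94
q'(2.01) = -94.96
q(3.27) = -273.19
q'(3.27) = -254.63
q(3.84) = -445.30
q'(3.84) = -351.89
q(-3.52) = 341.87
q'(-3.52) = -295.37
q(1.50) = -24.00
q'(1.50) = -52.00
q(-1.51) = 24.52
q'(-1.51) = -52.72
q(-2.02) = 61.90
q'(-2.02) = -95.93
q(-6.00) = 1716.00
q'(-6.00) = -862.00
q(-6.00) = 1716.00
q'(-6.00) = -862.00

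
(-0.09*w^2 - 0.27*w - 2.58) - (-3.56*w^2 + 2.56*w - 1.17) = 3.47*w^2 - 2.83*w - 1.41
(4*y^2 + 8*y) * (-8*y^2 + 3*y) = -32*y^4 - 52*y^3 + 24*y^2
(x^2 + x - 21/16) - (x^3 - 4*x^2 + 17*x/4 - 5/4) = -x^3 + 5*x^2 - 13*x/4 - 1/16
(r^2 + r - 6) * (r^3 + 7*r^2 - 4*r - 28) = r^5 + 8*r^4 - 3*r^3 - 74*r^2 - 4*r + 168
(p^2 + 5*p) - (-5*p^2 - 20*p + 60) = 6*p^2 + 25*p - 60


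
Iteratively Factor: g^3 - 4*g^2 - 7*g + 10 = (g - 5)*(g^2 + g - 2) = (g - 5)*(g + 2)*(g - 1)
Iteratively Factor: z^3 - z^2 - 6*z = (z - 3)*(z^2 + 2*z) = z*(z - 3)*(z + 2)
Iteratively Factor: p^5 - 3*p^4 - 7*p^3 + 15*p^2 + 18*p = (p + 2)*(p^4 - 5*p^3 + 3*p^2 + 9*p) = (p + 1)*(p + 2)*(p^3 - 6*p^2 + 9*p) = (p - 3)*(p + 1)*(p + 2)*(p^2 - 3*p) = p*(p - 3)*(p + 1)*(p + 2)*(p - 3)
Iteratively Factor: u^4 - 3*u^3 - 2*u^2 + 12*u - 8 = (u + 2)*(u^3 - 5*u^2 + 8*u - 4) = (u - 2)*(u + 2)*(u^2 - 3*u + 2) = (u - 2)*(u - 1)*(u + 2)*(u - 2)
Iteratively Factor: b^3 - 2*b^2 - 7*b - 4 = (b - 4)*(b^2 + 2*b + 1) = (b - 4)*(b + 1)*(b + 1)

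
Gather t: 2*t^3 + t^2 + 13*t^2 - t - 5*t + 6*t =2*t^3 + 14*t^2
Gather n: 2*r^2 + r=2*r^2 + r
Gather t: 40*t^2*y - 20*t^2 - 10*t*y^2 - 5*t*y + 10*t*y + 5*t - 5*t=t^2*(40*y - 20) + t*(-10*y^2 + 5*y)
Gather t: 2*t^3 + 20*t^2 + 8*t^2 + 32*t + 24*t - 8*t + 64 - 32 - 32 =2*t^3 + 28*t^2 + 48*t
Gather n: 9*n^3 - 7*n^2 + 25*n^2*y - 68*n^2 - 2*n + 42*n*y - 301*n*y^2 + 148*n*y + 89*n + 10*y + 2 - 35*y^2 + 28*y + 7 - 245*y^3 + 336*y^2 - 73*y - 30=9*n^3 + n^2*(25*y - 75) + n*(-301*y^2 + 190*y + 87) - 245*y^3 + 301*y^2 - 35*y - 21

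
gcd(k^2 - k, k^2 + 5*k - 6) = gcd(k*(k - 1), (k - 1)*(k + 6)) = k - 1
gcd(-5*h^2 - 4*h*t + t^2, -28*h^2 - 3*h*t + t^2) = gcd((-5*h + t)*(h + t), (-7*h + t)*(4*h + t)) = 1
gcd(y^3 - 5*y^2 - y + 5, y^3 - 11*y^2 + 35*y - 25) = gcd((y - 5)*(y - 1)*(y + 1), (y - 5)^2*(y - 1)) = y^2 - 6*y + 5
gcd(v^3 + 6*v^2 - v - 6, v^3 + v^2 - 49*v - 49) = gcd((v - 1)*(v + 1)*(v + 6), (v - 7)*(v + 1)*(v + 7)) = v + 1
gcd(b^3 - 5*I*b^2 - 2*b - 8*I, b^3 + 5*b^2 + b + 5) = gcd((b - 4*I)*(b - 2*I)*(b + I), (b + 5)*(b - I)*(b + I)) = b + I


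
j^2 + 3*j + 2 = (j + 1)*(j + 2)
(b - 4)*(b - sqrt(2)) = b^2 - 4*b - sqrt(2)*b + 4*sqrt(2)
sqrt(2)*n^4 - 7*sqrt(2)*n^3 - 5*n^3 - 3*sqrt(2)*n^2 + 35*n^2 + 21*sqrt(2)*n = n*(n - 7)*(n - 3*sqrt(2))*(sqrt(2)*n + 1)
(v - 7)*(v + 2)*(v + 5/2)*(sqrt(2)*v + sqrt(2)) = sqrt(2)*v^4 - 3*sqrt(2)*v^3/2 - 29*sqrt(2)*v^2 - 123*sqrt(2)*v/2 - 35*sqrt(2)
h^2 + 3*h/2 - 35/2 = (h - 7/2)*(h + 5)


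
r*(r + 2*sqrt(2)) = r^2 + 2*sqrt(2)*r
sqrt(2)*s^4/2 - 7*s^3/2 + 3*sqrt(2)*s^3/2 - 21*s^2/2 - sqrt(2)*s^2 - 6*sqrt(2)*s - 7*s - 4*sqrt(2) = (s + 1)*(s - 4*sqrt(2))*(s + sqrt(2)/2)*(sqrt(2)*s/2 + sqrt(2))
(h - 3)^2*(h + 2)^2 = h^4 - 2*h^3 - 11*h^2 + 12*h + 36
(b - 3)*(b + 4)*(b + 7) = b^3 + 8*b^2 - 5*b - 84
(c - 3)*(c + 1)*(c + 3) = c^3 + c^2 - 9*c - 9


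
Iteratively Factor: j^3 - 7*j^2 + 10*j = (j - 2)*(j^2 - 5*j) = (j - 5)*(j - 2)*(j)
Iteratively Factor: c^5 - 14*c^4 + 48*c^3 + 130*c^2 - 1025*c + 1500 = (c - 3)*(c^4 - 11*c^3 + 15*c^2 + 175*c - 500) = (c - 5)*(c - 3)*(c^3 - 6*c^2 - 15*c + 100) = (c - 5)^2*(c - 3)*(c^2 - c - 20) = (c - 5)^3*(c - 3)*(c + 4)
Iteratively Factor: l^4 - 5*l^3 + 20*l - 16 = (l - 1)*(l^3 - 4*l^2 - 4*l + 16) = (l - 1)*(l + 2)*(l^2 - 6*l + 8) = (l - 4)*(l - 1)*(l + 2)*(l - 2)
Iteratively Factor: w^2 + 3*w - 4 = (w - 1)*(w + 4)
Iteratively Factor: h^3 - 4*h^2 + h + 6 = (h + 1)*(h^2 - 5*h + 6) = (h - 3)*(h + 1)*(h - 2)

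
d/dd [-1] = 0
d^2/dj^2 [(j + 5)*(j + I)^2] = 6*j + 10 + 4*I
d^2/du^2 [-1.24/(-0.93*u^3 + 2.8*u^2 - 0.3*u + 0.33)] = ((6.944 - 6.9192*u)*(0.93*u^3 - 2.8*u^2 + 0.3*u - 0.33) + 1.24*(2.79*u^2 - 5.6*u + 0.3)*(5.58*u^2 - 11.2*u + 0.6))/(0.93*u^3 - 2.8*u^2 + 0.3*u - 0.33)^3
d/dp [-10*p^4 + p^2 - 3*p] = -40*p^3 + 2*p - 3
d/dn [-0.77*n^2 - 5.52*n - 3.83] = -1.54*n - 5.52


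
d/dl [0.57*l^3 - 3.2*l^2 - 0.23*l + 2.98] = 1.71*l^2 - 6.4*l - 0.23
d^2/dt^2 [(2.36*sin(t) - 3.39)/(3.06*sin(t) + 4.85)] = (66.767364*sin(t)^2 - 105.82409*sin(t) - 133.534728)/(28.652616*sin(t)^3 + 136.24038*sin(t)^2 + 215.93655*sin(t) + 114.084125)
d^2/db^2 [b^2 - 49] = 2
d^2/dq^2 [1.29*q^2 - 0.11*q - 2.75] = 2.58000000000000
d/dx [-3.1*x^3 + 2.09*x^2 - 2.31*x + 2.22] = -9.3*x^2 + 4.18*x - 2.31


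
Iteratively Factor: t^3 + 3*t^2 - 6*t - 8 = (t + 4)*(t^2 - t - 2) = (t - 2)*(t + 4)*(t + 1)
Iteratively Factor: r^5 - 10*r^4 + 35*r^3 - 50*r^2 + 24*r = (r - 2)*(r^4 - 8*r^3 + 19*r^2 - 12*r) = (r - 4)*(r - 2)*(r^3 - 4*r^2 + 3*r) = (r - 4)*(r - 3)*(r - 2)*(r^2 - r) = (r - 4)*(r - 3)*(r - 2)*(r - 1)*(r)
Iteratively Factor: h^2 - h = (h - 1)*(h)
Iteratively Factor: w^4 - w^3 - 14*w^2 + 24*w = (w - 2)*(w^3 + w^2 - 12*w) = w*(w - 2)*(w^2 + w - 12) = w*(w - 2)*(w + 4)*(w - 3)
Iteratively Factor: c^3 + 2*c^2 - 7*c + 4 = (c - 1)*(c^2 + 3*c - 4) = (c - 1)*(c + 4)*(c - 1)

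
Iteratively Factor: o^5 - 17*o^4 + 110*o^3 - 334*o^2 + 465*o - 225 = (o - 5)*(o^4 - 12*o^3 + 50*o^2 - 84*o + 45) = (o - 5)*(o - 3)*(o^3 - 9*o^2 + 23*o - 15) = (o - 5)*(o - 3)*(o - 1)*(o^2 - 8*o + 15) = (o - 5)^2*(o - 3)*(o - 1)*(o - 3)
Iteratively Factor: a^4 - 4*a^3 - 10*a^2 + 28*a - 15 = (a + 3)*(a^3 - 7*a^2 + 11*a - 5) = (a - 5)*(a + 3)*(a^2 - 2*a + 1) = (a - 5)*(a - 1)*(a + 3)*(a - 1)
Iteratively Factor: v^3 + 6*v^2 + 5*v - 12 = (v + 4)*(v^2 + 2*v - 3) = (v - 1)*(v + 4)*(v + 3)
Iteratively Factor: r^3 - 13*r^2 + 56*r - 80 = (r - 4)*(r^2 - 9*r + 20) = (r - 5)*(r - 4)*(r - 4)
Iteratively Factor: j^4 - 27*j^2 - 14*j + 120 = (j - 2)*(j^3 + 2*j^2 - 23*j - 60) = (j - 2)*(j + 3)*(j^2 - j - 20) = (j - 2)*(j + 3)*(j + 4)*(j - 5)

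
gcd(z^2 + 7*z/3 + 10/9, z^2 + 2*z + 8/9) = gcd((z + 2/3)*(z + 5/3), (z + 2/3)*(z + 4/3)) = z + 2/3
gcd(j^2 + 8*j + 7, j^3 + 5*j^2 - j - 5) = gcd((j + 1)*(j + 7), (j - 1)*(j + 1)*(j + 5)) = j + 1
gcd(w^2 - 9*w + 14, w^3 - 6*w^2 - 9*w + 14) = w - 7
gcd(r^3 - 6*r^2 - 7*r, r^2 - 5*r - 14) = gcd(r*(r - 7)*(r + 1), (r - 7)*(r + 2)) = r - 7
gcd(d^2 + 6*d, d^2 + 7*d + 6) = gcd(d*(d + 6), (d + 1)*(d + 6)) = d + 6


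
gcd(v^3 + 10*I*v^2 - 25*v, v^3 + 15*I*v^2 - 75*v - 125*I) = v^2 + 10*I*v - 25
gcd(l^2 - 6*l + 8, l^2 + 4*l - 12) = l - 2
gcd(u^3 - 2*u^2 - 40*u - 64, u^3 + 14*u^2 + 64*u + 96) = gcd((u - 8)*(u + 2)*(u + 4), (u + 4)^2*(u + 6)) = u + 4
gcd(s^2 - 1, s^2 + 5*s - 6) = s - 1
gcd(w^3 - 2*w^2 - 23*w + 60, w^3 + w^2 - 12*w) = w - 3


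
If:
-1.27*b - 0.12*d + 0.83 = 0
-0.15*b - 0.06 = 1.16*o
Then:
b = -7.73333333333333*o - 0.4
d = 81.8444444444444*o + 11.15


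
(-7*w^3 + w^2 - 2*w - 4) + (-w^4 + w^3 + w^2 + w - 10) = -w^4 - 6*w^3 + 2*w^2 - w - 14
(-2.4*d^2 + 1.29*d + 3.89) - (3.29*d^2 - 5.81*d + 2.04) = -5.69*d^2 + 7.1*d + 1.85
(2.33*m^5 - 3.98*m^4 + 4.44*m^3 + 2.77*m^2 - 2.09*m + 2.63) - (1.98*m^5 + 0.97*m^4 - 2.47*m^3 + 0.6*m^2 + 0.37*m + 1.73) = 0.35*m^5 - 4.95*m^4 + 6.91*m^3 + 2.17*m^2 - 2.46*m + 0.9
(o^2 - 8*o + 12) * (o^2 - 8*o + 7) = o^4 - 16*o^3 + 83*o^2 - 152*o + 84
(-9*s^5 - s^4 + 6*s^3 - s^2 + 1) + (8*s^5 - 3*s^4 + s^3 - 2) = -s^5 - 4*s^4 + 7*s^3 - s^2 - 1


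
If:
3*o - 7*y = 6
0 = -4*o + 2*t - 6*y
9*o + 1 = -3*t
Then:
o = 47/132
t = -185/132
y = -31/44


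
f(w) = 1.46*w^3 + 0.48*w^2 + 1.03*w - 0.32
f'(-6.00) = 152.95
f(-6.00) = -304.58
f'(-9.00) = 347.17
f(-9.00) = -1035.05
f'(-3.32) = 46.12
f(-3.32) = -51.88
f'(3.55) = 59.64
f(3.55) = 74.70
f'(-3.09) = 39.88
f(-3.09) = -41.99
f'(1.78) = 16.62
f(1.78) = 11.27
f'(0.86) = 5.10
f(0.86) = 1.85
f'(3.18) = 48.38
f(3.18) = 54.76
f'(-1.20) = 6.19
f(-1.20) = -3.39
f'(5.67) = 147.29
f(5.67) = 287.09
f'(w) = 4.38*w^2 + 0.96*w + 1.03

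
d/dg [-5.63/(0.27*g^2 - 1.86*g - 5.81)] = (3.0402*g - 10.4718)/(-0.27*g^2 + 1.86*g + 5.81)^2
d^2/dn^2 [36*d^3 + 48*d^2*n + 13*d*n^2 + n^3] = 26*d + 6*n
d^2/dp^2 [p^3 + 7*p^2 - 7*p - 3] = 6*p + 14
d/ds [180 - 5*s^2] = -10*s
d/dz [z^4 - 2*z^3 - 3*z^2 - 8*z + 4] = 4*z^3 - 6*z^2 - 6*z - 8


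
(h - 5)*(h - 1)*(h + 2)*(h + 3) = h^4 - h^3 - 19*h^2 - 11*h + 30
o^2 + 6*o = o*(o + 6)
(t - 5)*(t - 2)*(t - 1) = t^3 - 8*t^2 + 17*t - 10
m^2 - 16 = (m - 4)*(m + 4)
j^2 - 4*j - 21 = (j - 7)*(j + 3)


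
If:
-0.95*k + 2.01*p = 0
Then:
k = 2.11578947368421*p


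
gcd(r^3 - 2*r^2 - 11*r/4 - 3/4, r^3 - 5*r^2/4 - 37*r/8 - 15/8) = r^2 - 5*r/2 - 3/2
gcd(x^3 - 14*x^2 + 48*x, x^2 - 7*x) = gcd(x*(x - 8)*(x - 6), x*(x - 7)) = x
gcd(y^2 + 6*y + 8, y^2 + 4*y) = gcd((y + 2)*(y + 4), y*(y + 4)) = y + 4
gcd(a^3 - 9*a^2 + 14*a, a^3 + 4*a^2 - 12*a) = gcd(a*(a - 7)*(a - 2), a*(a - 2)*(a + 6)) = a^2 - 2*a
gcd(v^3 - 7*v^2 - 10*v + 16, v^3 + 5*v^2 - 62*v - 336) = v - 8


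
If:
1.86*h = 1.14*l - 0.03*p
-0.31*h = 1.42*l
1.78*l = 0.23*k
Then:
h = -0.0142256060909637*p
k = 0.0240345665676479*p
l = 0.0031055900621118*p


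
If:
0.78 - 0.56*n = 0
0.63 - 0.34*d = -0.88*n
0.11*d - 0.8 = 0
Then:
No Solution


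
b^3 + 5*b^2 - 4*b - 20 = (b - 2)*(b + 2)*(b + 5)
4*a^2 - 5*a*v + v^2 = (-4*a + v)*(-a + v)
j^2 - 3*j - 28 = (j - 7)*(j + 4)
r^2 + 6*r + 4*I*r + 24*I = (r + 6)*(r + 4*I)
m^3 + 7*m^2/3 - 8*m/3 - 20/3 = (m - 5/3)*(m + 2)^2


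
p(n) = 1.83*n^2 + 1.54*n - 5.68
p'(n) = 3.66*n + 1.54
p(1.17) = -1.37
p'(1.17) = 5.82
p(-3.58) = 12.26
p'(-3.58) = -11.56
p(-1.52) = -3.79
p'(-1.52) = -4.02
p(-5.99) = 50.76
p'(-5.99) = -20.38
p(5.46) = 57.28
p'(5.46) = 21.52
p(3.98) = 29.44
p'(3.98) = 16.11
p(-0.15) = -5.87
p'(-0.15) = 0.99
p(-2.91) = 5.34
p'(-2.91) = -9.11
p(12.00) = 276.32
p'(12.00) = 45.46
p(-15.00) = 382.97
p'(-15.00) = -53.36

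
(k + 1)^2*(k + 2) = k^3 + 4*k^2 + 5*k + 2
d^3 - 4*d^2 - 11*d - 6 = (d - 6)*(d + 1)^2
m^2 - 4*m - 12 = (m - 6)*(m + 2)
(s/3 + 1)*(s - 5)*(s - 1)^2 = s^4/3 - 4*s^3/3 - 10*s^2/3 + 28*s/3 - 5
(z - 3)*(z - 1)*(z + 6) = z^3 + 2*z^2 - 21*z + 18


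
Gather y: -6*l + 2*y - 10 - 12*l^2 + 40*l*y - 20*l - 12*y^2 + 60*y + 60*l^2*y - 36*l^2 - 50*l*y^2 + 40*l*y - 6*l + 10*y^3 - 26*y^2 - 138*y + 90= -48*l^2 - 32*l + 10*y^3 + y^2*(-50*l - 38) + y*(60*l^2 + 80*l - 76) + 80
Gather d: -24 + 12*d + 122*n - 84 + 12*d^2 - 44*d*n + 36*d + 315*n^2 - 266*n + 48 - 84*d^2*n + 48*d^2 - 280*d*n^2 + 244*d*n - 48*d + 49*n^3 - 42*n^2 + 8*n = d^2*(60 - 84*n) + d*(-280*n^2 + 200*n) + 49*n^3 + 273*n^2 - 136*n - 60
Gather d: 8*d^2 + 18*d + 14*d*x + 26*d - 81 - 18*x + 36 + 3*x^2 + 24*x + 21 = 8*d^2 + d*(14*x + 44) + 3*x^2 + 6*x - 24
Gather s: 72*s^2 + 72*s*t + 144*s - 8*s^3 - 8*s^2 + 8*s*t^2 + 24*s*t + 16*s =-8*s^3 + 64*s^2 + s*(8*t^2 + 96*t + 160)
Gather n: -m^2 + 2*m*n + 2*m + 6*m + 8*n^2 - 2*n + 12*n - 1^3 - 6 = -m^2 + 8*m + 8*n^2 + n*(2*m + 10) - 7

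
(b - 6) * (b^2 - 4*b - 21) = b^3 - 10*b^2 + 3*b + 126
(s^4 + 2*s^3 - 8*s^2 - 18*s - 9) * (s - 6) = s^5 - 4*s^4 - 20*s^3 + 30*s^2 + 99*s + 54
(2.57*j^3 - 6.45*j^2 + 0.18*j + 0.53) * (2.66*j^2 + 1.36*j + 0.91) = 6.8362*j^5 - 13.6618*j^4 - 5.9545*j^3 - 4.2149*j^2 + 0.8846*j + 0.4823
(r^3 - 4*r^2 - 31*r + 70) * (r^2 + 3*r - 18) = r^5 - r^4 - 61*r^3 + 49*r^2 + 768*r - 1260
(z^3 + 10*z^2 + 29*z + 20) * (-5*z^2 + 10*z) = -5*z^5 - 40*z^4 - 45*z^3 + 190*z^2 + 200*z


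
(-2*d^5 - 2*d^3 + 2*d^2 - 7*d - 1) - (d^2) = -2*d^5 - 2*d^3 + d^2 - 7*d - 1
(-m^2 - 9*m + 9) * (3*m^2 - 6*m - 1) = -3*m^4 - 21*m^3 + 82*m^2 - 45*m - 9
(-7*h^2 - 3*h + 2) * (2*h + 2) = -14*h^3 - 20*h^2 - 2*h + 4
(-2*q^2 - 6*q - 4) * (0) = 0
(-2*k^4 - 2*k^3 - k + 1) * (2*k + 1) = -4*k^5 - 6*k^4 - 2*k^3 - 2*k^2 + k + 1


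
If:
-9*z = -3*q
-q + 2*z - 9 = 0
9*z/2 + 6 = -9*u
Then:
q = -27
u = 23/6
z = -9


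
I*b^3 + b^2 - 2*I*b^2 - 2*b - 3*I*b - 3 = (b - 3)*(b - I)*(I*b + I)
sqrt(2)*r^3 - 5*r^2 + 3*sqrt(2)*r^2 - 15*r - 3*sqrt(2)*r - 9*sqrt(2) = (r + 3)*(r - 3*sqrt(2))*(sqrt(2)*r + 1)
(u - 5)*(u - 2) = u^2 - 7*u + 10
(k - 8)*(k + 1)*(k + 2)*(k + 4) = k^4 - k^3 - 42*k^2 - 104*k - 64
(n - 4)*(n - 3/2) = n^2 - 11*n/2 + 6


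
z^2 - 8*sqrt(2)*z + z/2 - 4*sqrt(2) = (z + 1/2)*(z - 8*sqrt(2))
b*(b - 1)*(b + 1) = b^3 - b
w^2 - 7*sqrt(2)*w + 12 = (w - 6*sqrt(2))*(w - sqrt(2))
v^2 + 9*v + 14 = (v + 2)*(v + 7)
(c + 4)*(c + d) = c^2 + c*d + 4*c + 4*d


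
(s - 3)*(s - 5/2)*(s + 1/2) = s^3 - 5*s^2 + 19*s/4 + 15/4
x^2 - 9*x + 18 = (x - 6)*(x - 3)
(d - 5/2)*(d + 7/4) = d^2 - 3*d/4 - 35/8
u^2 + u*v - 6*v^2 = (u - 2*v)*(u + 3*v)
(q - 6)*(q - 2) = q^2 - 8*q + 12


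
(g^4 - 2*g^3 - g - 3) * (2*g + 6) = 2*g^5 + 2*g^4 - 12*g^3 - 2*g^2 - 12*g - 18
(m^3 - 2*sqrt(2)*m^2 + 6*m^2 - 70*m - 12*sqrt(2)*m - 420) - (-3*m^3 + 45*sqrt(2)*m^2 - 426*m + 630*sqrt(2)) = 4*m^3 - 47*sqrt(2)*m^2 + 6*m^2 - 12*sqrt(2)*m + 356*m - 630*sqrt(2) - 420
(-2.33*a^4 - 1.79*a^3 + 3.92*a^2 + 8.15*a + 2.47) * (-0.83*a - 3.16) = 1.9339*a^5 + 8.8485*a^4 + 2.4028*a^3 - 19.1517*a^2 - 27.8041*a - 7.8052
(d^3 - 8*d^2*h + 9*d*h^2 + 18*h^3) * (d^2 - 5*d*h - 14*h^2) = d^5 - 13*d^4*h + 35*d^3*h^2 + 85*d^2*h^3 - 216*d*h^4 - 252*h^5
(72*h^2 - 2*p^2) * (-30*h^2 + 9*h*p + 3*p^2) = -2160*h^4 + 648*h^3*p + 276*h^2*p^2 - 18*h*p^3 - 6*p^4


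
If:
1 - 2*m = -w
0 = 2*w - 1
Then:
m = 3/4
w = 1/2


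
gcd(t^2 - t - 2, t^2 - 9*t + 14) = t - 2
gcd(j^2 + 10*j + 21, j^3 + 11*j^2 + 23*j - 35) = j + 7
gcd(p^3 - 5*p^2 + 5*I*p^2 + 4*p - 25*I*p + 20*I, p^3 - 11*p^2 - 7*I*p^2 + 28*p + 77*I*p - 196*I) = p - 4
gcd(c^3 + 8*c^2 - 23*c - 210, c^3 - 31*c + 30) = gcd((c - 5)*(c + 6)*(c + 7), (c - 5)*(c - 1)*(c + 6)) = c^2 + c - 30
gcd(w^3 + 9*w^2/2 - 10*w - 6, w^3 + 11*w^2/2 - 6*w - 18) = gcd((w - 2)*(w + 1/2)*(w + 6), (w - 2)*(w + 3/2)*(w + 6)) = w^2 + 4*w - 12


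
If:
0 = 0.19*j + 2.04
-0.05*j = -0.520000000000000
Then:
No Solution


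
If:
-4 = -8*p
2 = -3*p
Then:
No Solution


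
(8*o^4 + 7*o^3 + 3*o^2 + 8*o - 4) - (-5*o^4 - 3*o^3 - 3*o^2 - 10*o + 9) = 13*o^4 + 10*o^3 + 6*o^2 + 18*o - 13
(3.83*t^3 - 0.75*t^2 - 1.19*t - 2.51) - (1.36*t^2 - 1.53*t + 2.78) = 3.83*t^3 - 2.11*t^2 + 0.34*t - 5.29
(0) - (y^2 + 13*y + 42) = -y^2 - 13*y - 42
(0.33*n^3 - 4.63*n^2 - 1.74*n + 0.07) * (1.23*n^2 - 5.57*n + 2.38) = 0.4059*n^5 - 7.533*n^4 + 24.4343*n^3 - 1.2415*n^2 - 4.5311*n + 0.1666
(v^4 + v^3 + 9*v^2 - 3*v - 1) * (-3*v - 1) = -3*v^5 - 4*v^4 - 28*v^3 + 6*v + 1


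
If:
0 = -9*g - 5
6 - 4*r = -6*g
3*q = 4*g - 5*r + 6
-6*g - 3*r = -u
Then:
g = -5/9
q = 4/27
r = 2/3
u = -4/3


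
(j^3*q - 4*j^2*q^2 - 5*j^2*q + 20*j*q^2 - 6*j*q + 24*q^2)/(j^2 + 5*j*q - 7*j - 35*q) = q*(j^3 - 4*j^2*q - 5*j^2 + 20*j*q - 6*j + 24*q)/(j^2 + 5*j*q - 7*j - 35*q)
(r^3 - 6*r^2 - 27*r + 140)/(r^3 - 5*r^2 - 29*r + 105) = (r - 4)/(r - 3)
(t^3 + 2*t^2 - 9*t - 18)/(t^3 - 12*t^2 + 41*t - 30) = (t^3 + 2*t^2 - 9*t - 18)/(t^3 - 12*t^2 + 41*t - 30)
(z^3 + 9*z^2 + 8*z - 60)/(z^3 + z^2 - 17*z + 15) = (z^2 + 4*z - 12)/(z^2 - 4*z + 3)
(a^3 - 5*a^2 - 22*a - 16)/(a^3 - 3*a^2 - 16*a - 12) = (a - 8)/(a - 6)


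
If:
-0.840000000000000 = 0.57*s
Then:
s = -1.47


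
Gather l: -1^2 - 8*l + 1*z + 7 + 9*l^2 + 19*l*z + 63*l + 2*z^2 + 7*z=9*l^2 + l*(19*z + 55) + 2*z^2 + 8*z + 6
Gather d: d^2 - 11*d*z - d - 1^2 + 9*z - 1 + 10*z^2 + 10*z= d^2 + d*(-11*z - 1) + 10*z^2 + 19*z - 2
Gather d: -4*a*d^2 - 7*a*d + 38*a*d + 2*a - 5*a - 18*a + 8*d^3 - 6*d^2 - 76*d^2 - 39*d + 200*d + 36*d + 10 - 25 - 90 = -21*a + 8*d^3 + d^2*(-4*a - 82) + d*(31*a + 197) - 105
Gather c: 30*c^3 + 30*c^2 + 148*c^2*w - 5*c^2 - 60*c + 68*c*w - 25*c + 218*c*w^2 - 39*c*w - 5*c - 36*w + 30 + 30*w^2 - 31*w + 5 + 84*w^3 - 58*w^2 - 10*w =30*c^3 + c^2*(148*w + 25) + c*(218*w^2 + 29*w - 90) + 84*w^3 - 28*w^2 - 77*w + 35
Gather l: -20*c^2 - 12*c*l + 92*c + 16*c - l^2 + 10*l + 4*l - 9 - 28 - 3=-20*c^2 + 108*c - l^2 + l*(14 - 12*c) - 40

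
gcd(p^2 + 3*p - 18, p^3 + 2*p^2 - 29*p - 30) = p + 6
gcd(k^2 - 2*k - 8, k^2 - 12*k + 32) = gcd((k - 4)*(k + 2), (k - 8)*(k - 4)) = k - 4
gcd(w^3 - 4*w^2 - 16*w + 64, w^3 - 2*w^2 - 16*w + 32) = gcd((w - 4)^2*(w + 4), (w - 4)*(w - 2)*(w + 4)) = w^2 - 16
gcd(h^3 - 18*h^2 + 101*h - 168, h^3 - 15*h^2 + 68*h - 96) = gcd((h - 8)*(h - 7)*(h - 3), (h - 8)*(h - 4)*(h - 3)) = h^2 - 11*h + 24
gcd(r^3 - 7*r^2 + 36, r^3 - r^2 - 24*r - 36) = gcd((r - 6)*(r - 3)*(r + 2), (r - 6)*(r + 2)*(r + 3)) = r^2 - 4*r - 12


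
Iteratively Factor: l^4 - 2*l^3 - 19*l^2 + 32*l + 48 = (l + 1)*(l^3 - 3*l^2 - 16*l + 48) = (l - 3)*(l + 1)*(l^2 - 16) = (l - 3)*(l + 1)*(l + 4)*(l - 4)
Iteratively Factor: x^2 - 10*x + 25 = (x - 5)*(x - 5)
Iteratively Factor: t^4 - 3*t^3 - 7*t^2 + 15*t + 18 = (t - 3)*(t^3 - 7*t - 6) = (t - 3)*(t + 2)*(t^2 - 2*t - 3) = (t - 3)^2*(t + 2)*(t + 1)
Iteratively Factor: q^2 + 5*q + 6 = (q + 3)*(q + 2)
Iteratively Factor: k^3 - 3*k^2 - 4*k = (k)*(k^2 - 3*k - 4) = k*(k + 1)*(k - 4)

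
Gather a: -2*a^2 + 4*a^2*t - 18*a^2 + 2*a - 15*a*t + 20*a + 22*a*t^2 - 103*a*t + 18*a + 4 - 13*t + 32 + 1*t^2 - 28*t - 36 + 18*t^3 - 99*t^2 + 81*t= a^2*(4*t - 20) + a*(22*t^2 - 118*t + 40) + 18*t^3 - 98*t^2 + 40*t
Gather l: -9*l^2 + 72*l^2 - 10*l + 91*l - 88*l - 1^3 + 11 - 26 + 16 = 63*l^2 - 7*l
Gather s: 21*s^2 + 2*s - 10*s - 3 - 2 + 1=21*s^2 - 8*s - 4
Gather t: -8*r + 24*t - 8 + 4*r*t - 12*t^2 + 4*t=-8*r - 12*t^2 + t*(4*r + 28) - 8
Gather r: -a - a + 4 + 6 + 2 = 12 - 2*a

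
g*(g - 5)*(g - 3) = g^3 - 8*g^2 + 15*g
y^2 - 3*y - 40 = (y - 8)*(y + 5)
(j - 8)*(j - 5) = j^2 - 13*j + 40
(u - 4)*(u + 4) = u^2 - 16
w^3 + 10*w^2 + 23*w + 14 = (w + 1)*(w + 2)*(w + 7)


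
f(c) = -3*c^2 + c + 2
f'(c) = 1 - 6*c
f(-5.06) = -79.87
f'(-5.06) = 31.36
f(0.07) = 2.06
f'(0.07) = 0.58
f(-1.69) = -8.26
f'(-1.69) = 11.14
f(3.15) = -24.62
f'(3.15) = -17.90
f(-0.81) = -0.78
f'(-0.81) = 5.86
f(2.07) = -8.78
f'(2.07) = -11.42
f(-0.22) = 1.63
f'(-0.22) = 2.32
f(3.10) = -23.73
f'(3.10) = -17.60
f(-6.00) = -112.00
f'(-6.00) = 37.00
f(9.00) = -232.00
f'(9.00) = -53.00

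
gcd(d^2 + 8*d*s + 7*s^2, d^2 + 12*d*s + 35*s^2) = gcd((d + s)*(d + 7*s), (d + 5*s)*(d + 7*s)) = d + 7*s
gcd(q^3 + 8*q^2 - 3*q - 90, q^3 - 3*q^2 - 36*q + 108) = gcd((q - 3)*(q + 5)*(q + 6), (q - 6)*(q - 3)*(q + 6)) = q^2 + 3*q - 18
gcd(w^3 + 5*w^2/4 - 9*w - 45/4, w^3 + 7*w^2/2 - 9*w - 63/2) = w^2 - 9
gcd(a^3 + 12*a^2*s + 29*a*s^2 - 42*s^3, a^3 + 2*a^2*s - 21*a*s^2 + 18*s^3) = -a^2 - 5*a*s + 6*s^2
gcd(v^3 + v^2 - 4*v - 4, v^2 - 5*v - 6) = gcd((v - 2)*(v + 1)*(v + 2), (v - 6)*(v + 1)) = v + 1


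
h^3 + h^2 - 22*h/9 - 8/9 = (h - 4/3)*(h + 1/3)*(h + 2)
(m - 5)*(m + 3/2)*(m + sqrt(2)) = m^3 - 7*m^2/2 + sqrt(2)*m^2 - 15*m/2 - 7*sqrt(2)*m/2 - 15*sqrt(2)/2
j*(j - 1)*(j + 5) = j^3 + 4*j^2 - 5*j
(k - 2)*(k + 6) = k^2 + 4*k - 12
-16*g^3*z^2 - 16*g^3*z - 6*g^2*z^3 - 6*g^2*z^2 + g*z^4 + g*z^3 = z*(-8*g + z)*(2*g + z)*(g*z + g)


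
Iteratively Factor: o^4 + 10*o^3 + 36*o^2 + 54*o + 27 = (o + 3)*(o^3 + 7*o^2 + 15*o + 9) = (o + 3)^2*(o^2 + 4*o + 3) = (o + 3)^3*(o + 1)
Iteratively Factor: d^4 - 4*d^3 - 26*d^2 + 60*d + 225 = (d - 5)*(d^3 + d^2 - 21*d - 45) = (d - 5)^2*(d^2 + 6*d + 9) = (d - 5)^2*(d + 3)*(d + 3)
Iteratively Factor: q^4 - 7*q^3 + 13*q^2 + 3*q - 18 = (q - 2)*(q^3 - 5*q^2 + 3*q + 9) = (q - 2)*(q + 1)*(q^2 - 6*q + 9) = (q - 3)*(q - 2)*(q + 1)*(q - 3)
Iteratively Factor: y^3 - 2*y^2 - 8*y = (y - 4)*(y^2 + 2*y) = (y - 4)*(y + 2)*(y)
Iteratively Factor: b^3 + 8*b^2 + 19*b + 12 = (b + 1)*(b^2 + 7*b + 12) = (b + 1)*(b + 4)*(b + 3)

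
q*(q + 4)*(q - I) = q^3 + 4*q^2 - I*q^2 - 4*I*q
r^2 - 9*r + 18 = (r - 6)*(r - 3)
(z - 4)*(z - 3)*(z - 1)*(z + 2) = z^4 - 6*z^3 + 3*z^2 + 26*z - 24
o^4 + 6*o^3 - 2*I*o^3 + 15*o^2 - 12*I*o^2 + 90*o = o*(o + 6)*(o - 5*I)*(o + 3*I)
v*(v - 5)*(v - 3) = v^3 - 8*v^2 + 15*v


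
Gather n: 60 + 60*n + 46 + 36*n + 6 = 96*n + 112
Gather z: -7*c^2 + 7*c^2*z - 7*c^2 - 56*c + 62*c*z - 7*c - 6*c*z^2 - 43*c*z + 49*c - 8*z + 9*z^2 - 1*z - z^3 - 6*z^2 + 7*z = -14*c^2 - 14*c - z^3 + z^2*(3 - 6*c) + z*(7*c^2 + 19*c - 2)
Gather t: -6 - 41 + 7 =-40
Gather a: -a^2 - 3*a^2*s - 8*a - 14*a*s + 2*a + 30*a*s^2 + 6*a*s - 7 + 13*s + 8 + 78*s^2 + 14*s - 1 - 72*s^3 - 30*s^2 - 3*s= a^2*(-3*s - 1) + a*(30*s^2 - 8*s - 6) - 72*s^3 + 48*s^2 + 24*s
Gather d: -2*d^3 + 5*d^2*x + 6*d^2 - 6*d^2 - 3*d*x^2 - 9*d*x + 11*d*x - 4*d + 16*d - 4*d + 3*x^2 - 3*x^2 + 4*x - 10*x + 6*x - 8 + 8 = -2*d^3 + 5*d^2*x + d*(-3*x^2 + 2*x + 8)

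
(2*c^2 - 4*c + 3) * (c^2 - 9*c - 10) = 2*c^4 - 22*c^3 + 19*c^2 + 13*c - 30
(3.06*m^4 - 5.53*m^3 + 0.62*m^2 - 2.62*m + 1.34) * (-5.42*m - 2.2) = -16.5852*m^5 + 23.2406*m^4 + 8.8056*m^3 + 12.8364*m^2 - 1.4988*m - 2.948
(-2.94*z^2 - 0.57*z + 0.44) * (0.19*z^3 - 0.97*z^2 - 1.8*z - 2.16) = -0.5586*z^5 + 2.7435*z^4 + 5.9285*z^3 + 6.9496*z^2 + 0.4392*z - 0.9504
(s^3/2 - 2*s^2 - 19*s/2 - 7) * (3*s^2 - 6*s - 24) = 3*s^5/2 - 9*s^4 - 57*s^3/2 + 84*s^2 + 270*s + 168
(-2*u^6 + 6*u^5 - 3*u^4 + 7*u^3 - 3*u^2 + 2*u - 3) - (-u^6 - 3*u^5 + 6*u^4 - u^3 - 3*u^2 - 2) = -u^6 + 9*u^5 - 9*u^4 + 8*u^3 + 2*u - 1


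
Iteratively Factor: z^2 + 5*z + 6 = (z + 3)*(z + 2)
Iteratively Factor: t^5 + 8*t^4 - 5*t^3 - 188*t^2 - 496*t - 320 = (t + 1)*(t^4 + 7*t^3 - 12*t^2 - 176*t - 320) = (t + 1)*(t + 4)*(t^3 + 3*t^2 - 24*t - 80) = (t + 1)*(t + 4)^2*(t^2 - t - 20) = (t + 1)*(t + 4)^3*(t - 5)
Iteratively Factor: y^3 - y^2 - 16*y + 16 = (y + 4)*(y^2 - 5*y + 4) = (y - 4)*(y + 4)*(y - 1)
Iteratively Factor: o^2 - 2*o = (o - 2)*(o)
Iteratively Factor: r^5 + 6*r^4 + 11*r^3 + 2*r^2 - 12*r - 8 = (r + 2)*(r^4 + 4*r^3 + 3*r^2 - 4*r - 4) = (r + 2)^2*(r^3 + 2*r^2 - r - 2) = (r - 1)*(r + 2)^2*(r^2 + 3*r + 2) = (r - 1)*(r + 2)^3*(r + 1)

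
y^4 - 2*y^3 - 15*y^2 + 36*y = y*(y - 3)^2*(y + 4)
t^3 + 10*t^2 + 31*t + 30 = (t + 2)*(t + 3)*(t + 5)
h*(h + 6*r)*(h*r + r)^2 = h^4*r^2 + 6*h^3*r^3 + 2*h^3*r^2 + 12*h^2*r^3 + h^2*r^2 + 6*h*r^3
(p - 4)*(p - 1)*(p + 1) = p^3 - 4*p^2 - p + 4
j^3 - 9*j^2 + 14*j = j*(j - 7)*(j - 2)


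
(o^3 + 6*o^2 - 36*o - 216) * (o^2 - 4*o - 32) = o^5 + 2*o^4 - 92*o^3 - 264*o^2 + 2016*o + 6912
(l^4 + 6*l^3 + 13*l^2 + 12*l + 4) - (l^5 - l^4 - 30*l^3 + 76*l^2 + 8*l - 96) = -l^5 + 2*l^4 + 36*l^3 - 63*l^2 + 4*l + 100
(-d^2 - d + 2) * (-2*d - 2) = 2*d^3 + 4*d^2 - 2*d - 4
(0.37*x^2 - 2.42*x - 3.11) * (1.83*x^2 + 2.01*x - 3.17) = 0.6771*x^4 - 3.6849*x^3 - 11.7284*x^2 + 1.4203*x + 9.8587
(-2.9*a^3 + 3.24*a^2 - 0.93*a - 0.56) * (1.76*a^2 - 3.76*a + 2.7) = -5.104*a^5 + 16.6064*a^4 - 21.6492*a^3 + 11.2592*a^2 - 0.4054*a - 1.512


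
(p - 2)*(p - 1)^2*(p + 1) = p^4 - 3*p^3 + p^2 + 3*p - 2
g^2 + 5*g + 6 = (g + 2)*(g + 3)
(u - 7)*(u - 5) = u^2 - 12*u + 35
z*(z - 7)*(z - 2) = z^3 - 9*z^2 + 14*z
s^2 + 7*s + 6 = (s + 1)*(s + 6)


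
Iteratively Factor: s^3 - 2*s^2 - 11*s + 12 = (s - 4)*(s^2 + 2*s - 3) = (s - 4)*(s - 1)*(s + 3)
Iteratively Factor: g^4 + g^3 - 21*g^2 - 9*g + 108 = (g - 3)*(g^3 + 4*g^2 - 9*g - 36) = (g - 3)*(g + 4)*(g^2 - 9) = (g - 3)*(g + 3)*(g + 4)*(g - 3)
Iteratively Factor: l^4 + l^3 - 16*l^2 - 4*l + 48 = (l + 4)*(l^3 - 3*l^2 - 4*l + 12) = (l - 2)*(l + 4)*(l^2 - l - 6) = (l - 2)*(l + 2)*(l + 4)*(l - 3)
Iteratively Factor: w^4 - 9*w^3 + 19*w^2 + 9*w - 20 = (w - 4)*(w^3 - 5*w^2 - w + 5) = (w - 5)*(w - 4)*(w^2 - 1) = (w - 5)*(w - 4)*(w - 1)*(w + 1)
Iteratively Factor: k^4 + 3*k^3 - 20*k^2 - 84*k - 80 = (k + 2)*(k^3 + k^2 - 22*k - 40) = (k + 2)^2*(k^2 - k - 20) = (k - 5)*(k + 2)^2*(k + 4)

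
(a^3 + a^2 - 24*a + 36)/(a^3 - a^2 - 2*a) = (a^2 + 3*a - 18)/(a*(a + 1))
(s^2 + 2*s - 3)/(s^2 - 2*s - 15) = (s - 1)/(s - 5)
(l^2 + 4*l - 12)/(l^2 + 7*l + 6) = (l - 2)/(l + 1)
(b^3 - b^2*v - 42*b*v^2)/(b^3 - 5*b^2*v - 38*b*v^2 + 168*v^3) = b/(b - 4*v)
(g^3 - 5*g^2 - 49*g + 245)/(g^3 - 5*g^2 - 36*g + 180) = (g^2 - 49)/(g^2 - 36)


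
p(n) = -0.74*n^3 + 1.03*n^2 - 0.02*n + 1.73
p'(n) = -2.22*n^2 + 2.06*n - 0.02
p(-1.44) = 6.10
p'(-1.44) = -7.59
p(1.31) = 1.81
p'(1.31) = -1.13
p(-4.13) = 71.51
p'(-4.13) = -46.39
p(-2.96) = 30.01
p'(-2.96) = -25.57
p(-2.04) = 12.34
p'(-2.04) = -13.46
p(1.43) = 1.64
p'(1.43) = -1.61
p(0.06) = 1.73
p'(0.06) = 0.10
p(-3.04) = 32.10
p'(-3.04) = -26.80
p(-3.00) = 31.04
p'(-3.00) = -26.18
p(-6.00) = 198.77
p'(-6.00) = -92.30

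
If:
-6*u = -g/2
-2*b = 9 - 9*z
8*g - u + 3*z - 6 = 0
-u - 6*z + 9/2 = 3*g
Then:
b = -169/68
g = 10/17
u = 5/102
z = 137/306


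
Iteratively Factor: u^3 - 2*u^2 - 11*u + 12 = (u - 1)*(u^2 - u - 12) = (u - 4)*(u - 1)*(u + 3)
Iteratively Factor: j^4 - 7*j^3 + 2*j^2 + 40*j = (j)*(j^3 - 7*j^2 + 2*j + 40) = j*(j - 5)*(j^2 - 2*j - 8) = j*(j - 5)*(j - 4)*(j + 2)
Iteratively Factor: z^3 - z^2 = (z)*(z^2 - z) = z*(z - 1)*(z)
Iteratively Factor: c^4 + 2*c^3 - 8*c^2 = (c + 4)*(c^3 - 2*c^2) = c*(c + 4)*(c^2 - 2*c) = c*(c - 2)*(c + 4)*(c)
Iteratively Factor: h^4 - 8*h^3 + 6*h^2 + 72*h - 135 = (h - 3)*(h^3 - 5*h^2 - 9*h + 45) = (h - 3)^2*(h^2 - 2*h - 15) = (h - 3)^2*(h + 3)*(h - 5)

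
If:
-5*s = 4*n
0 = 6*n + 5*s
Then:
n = 0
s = 0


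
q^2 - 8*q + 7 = (q - 7)*(q - 1)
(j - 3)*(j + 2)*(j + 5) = j^3 + 4*j^2 - 11*j - 30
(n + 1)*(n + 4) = n^2 + 5*n + 4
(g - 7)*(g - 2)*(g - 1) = g^3 - 10*g^2 + 23*g - 14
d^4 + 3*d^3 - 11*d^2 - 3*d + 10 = (d - 2)*(d - 1)*(d + 1)*(d + 5)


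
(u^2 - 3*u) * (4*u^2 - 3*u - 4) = 4*u^4 - 15*u^3 + 5*u^2 + 12*u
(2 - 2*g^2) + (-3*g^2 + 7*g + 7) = -5*g^2 + 7*g + 9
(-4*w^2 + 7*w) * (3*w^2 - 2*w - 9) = -12*w^4 + 29*w^3 + 22*w^2 - 63*w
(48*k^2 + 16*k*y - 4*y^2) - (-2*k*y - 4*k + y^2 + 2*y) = 48*k^2 + 18*k*y + 4*k - 5*y^2 - 2*y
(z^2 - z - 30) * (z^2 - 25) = z^4 - z^3 - 55*z^2 + 25*z + 750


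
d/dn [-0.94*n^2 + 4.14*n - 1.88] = 4.14 - 1.88*n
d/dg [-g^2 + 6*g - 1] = 6 - 2*g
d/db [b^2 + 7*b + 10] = 2*b + 7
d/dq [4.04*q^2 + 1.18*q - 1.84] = 8.08*q + 1.18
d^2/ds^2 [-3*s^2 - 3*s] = -6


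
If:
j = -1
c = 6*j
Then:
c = -6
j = -1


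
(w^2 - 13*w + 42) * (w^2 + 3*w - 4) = w^4 - 10*w^3 - w^2 + 178*w - 168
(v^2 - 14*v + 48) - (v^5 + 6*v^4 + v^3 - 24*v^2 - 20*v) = -v^5 - 6*v^4 - v^3 + 25*v^2 + 6*v + 48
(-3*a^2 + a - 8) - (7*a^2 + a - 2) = -10*a^2 - 6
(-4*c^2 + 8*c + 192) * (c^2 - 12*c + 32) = -4*c^4 + 56*c^3 - 32*c^2 - 2048*c + 6144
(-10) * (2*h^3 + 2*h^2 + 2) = -20*h^3 - 20*h^2 - 20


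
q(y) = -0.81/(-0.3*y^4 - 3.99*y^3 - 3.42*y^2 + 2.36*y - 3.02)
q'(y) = -0.81*(1.2*y^3 + 11.97*y^2 + 6.84*y - 2.36)/(-0.3*y^4 - 3.99*y^3 - 3.42*y^2 + 2.36*y - 3.02)^2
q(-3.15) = -0.02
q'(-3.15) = -0.02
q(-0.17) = 0.23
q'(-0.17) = 0.21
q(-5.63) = -0.00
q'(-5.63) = -0.00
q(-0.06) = 0.26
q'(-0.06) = 0.22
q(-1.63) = 1.02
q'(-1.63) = -16.94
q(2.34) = 0.01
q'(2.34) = -0.01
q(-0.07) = 0.25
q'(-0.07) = 0.22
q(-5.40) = -0.00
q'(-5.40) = -0.00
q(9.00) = 0.00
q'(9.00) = -0.00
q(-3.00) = -0.02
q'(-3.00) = -0.02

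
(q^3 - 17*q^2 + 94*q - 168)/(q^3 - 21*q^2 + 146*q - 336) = (q - 4)/(q - 8)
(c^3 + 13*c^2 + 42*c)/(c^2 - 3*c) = (c^2 + 13*c + 42)/(c - 3)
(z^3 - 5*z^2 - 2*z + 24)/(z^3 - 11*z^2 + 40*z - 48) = (z + 2)/(z - 4)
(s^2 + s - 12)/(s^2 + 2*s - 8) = (s - 3)/(s - 2)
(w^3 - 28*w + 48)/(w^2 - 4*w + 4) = (w^2 + 2*w - 24)/(w - 2)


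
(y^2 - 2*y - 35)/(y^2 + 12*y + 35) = (y - 7)/(y + 7)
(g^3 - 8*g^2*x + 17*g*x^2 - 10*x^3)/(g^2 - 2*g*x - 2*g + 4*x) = (g^2 - 6*g*x + 5*x^2)/(g - 2)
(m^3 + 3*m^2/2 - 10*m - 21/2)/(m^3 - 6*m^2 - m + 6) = (2*m^2 + m - 21)/(2*(m^2 - 7*m + 6))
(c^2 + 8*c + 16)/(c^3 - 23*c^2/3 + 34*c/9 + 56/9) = 9*(c^2 + 8*c + 16)/(9*c^3 - 69*c^2 + 34*c + 56)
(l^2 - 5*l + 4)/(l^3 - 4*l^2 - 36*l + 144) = (l - 1)/(l^2 - 36)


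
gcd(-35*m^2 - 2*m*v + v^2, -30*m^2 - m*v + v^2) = 5*m + v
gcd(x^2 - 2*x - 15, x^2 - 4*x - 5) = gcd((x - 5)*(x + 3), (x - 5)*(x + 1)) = x - 5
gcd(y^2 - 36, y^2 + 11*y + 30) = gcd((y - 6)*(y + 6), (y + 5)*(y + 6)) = y + 6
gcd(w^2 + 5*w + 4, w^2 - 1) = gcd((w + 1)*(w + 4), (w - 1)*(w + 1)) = w + 1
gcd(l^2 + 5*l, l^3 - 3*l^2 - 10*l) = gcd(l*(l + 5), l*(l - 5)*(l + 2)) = l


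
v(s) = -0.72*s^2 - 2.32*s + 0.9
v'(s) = -1.44*s - 2.32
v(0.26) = 0.25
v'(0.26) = -2.69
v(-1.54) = 2.77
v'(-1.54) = -0.10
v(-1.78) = 2.75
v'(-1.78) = 0.24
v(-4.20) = -2.06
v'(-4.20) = 3.73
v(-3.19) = 0.97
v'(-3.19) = 2.27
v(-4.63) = -3.79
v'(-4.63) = 4.35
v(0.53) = -0.53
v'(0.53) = -3.08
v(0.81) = -1.45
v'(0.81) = -3.49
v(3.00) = -12.54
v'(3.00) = -6.64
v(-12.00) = -74.94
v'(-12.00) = 14.96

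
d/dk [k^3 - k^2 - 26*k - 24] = 3*k^2 - 2*k - 26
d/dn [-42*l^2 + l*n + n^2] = l + 2*n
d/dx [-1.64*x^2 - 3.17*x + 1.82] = -3.28*x - 3.17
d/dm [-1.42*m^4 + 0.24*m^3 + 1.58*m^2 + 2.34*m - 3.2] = -5.68*m^3 + 0.72*m^2 + 3.16*m + 2.34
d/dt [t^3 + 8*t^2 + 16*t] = 3*t^2 + 16*t + 16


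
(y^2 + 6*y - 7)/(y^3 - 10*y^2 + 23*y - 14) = (y + 7)/(y^2 - 9*y + 14)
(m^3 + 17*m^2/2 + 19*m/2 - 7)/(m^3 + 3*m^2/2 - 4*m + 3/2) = (m^2 + 9*m + 14)/(m^2 + 2*m - 3)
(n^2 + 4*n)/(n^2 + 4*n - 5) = n*(n + 4)/(n^2 + 4*n - 5)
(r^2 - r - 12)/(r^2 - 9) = (r - 4)/(r - 3)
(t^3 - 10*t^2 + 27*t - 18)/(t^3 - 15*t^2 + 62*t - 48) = (t - 3)/(t - 8)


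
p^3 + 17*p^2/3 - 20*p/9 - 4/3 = (p - 2/3)*(p + 1/3)*(p + 6)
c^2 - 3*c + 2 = (c - 2)*(c - 1)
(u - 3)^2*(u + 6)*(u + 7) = u^4 + 7*u^3 - 27*u^2 - 135*u + 378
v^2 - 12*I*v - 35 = (v - 7*I)*(v - 5*I)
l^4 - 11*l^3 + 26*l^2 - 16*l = l*(l - 8)*(l - 2)*(l - 1)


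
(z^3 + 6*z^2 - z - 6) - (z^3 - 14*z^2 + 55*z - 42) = 20*z^2 - 56*z + 36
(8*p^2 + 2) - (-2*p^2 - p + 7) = 10*p^2 + p - 5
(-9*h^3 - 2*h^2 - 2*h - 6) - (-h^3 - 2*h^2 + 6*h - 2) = -8*h^3 - 8*h - 4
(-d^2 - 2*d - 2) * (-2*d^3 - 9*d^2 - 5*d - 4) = 2*d^5 + 13*d^4 + 27*d^3 + 32*d^2 + 18*d + 8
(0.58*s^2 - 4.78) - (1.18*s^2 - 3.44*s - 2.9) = -0.6*s^2 + 3.44*s - 1.88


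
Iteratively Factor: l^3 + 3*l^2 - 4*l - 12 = (l + 2)*(l^2 + l - 6) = (l - 2)*(l + 2)*(l + 3)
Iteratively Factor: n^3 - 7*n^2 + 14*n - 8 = (n - 4)*(n^2 - 3*n + 2) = (n - 4)*(n - 2)*(n - 1)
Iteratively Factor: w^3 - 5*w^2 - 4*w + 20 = (w + 2)*(w^2 - 7*w + 10) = (w - 5)*(w + 2)*(w - 2)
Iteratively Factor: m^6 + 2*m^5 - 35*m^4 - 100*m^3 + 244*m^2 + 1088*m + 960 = (m + 4)*(m^5 - 2*m^4 - 27*m^3 + 8*m^2 + 212*m + 240) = (m + 2)*(m + 4)*(m^4 - 4*m^3 - 19*m^2 + 46*m + 120) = (m + 2)^2*(m + 4)*(m^3 - 6*m^2 - 7*m + 60) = (m - 4)*(m + 2)^2*(m + 4)*(m^2 - 2*m - 15) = (m - 5)*(m - 4)*(m + 2)^2*(m + 4)*(m + 3)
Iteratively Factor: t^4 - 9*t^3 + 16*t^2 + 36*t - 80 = (t - 2)*(t^3 - 7*t^2 + 2*t + 40) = (t - 5)*(t - 2)*(t^2 - 2*t - 8) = (t - 5)*(t - 2)*(t + 2)*(t - 4)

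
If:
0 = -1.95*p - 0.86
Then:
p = -0.44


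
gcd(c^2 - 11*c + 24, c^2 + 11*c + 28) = 1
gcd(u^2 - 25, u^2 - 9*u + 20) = u - 5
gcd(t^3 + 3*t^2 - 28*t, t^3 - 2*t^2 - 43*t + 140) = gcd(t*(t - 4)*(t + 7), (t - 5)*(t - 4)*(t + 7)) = t^2 + 3*t - 28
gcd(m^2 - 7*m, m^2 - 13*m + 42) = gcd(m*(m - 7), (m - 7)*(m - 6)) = m - 7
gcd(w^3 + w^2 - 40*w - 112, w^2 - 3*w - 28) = w^2 - 3*w - 28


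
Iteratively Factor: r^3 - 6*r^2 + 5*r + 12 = (r - 3)*(r^2 - 3*r - 4) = (r - 3)*(r + 1)*(r - 4)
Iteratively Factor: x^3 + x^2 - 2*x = (x + 2)*(x^2 - x) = (x - 1)*(x + 2)*(x)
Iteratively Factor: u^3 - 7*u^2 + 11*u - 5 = (u - 1)*(u^2 - 6*u + 5) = (u - 1)^2*(u - 5)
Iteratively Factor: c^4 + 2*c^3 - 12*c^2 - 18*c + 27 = (c + 3)*(c^3 - c^2 - 9*c + 9) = (c - 1)*(c + 3)*(c^2 - 9) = (c - 3)*(c - 1)*(c + 3)*(c + 3)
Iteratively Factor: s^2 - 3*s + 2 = (s - 1)*(s - 2)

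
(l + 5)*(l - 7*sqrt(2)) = l^2 - 7*sqrt(2)*l + 5*l - 35*sqrt(2)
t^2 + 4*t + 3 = (t + 1)*(t + 3)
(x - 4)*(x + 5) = x^2 + x - 20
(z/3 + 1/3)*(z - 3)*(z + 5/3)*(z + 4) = z^4/3 + 11*z^3/9 - 23*z^2/9 - 91*z/9 - 20/3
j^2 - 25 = (j - 5)*(j + 5)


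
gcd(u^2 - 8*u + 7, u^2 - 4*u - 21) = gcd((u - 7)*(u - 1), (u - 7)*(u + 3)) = u - 7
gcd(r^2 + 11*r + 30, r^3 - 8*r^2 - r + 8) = 1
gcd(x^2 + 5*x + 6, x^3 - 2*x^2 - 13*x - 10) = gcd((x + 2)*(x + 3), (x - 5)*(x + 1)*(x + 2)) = x + 2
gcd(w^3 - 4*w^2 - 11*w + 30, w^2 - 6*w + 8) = w - 2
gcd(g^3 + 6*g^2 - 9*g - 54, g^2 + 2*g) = 1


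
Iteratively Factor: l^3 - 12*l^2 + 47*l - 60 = (l - 3)*(l^2 - 9*l + 20) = (l - 5)*(l - 3)*(l - 4)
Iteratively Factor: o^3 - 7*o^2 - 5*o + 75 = (o + 3)*(o^2 - 10*o + 25) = (o - 5)*(o + 3)*(o - 5)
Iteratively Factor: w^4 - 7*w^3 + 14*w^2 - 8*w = (w - 4)*(w^3 - 3*w^2 + 2*w) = w*(w - 4)*(w^2 - 3*w + 2) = w*(w - 4)*(w - 1)*(w - 2)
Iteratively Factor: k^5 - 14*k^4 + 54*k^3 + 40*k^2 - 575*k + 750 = (k - 5)*(k^4 - 9*k^3 + 9*k^2 + 85*k - 150) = (k - 5)^2*(k^3 - 4*k^2 - 11*k + 30) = (k - 5)^2*(k + 3)*(k^2 - 7*k + 10) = (k - 5)^3*(k + 3)*(k - 2)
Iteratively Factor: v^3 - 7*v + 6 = (v - 2)*(v^2 + 2*v - 3) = (v - 2)*(v + 3)*(v - 1)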